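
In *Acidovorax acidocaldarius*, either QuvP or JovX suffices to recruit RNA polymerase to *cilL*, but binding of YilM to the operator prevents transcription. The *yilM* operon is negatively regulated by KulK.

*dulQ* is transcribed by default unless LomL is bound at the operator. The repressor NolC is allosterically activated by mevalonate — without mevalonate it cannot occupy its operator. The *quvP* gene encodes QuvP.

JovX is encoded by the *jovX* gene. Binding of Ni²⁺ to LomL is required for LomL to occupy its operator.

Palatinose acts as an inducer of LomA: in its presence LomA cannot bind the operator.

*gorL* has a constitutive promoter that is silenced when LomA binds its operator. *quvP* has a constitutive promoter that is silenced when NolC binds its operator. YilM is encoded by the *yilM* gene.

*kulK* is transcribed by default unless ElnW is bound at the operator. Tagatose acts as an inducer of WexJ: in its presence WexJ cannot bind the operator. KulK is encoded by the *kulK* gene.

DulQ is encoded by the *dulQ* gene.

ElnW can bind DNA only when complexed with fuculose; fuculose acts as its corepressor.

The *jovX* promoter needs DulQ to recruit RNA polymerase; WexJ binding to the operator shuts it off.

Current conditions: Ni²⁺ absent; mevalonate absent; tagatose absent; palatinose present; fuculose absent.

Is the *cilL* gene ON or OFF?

Mevalonate is absent, so NolC is inactive.
With no repressor bound, *quvP* is transcribed.
So QuvP is produced and active.
Tagatose is absent, so WexJ is active.
Ni²⁺ is absent, so LomL is inactive.
With no repressor bound, *dulQ* is transcribed.
So DulQ is produced and active.
With repressor WexJ bound, *jovX* is not transcribed.
So JovX is not produced.
Fuculose is absent, so ElnW is inactive.
With no repressor bound, *kulK* is transcribed.
So KulK is produced and active.
With repressor KulK bound, *yilM* is not transcribed.
So YilM is not produced.
Activator QuvP is present, so *cilL* is transcribed.

ON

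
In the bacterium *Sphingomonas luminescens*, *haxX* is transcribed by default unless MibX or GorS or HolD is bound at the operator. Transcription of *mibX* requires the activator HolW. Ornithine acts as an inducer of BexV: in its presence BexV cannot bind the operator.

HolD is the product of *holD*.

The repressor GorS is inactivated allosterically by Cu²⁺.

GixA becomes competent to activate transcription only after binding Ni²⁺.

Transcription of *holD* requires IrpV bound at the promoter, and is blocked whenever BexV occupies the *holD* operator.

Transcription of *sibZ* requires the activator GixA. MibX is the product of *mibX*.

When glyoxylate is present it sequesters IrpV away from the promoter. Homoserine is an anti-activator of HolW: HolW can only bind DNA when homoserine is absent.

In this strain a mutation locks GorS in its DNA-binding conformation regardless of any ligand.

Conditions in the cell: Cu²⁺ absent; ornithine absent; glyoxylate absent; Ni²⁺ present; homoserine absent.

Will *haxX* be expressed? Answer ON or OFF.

Homoserine is absent, so HolW is active.
No repressor is bound and HolW is active, so *mibX* is transcribed.
So MibX is produced and active.
GorS is constitutively active in this strain.
Ornithine is absent, so BexV is active.
Glyoxylate is absent, so IrpV is active.
With repressor BexV bound, *holD* is not transcribed.
So HolD is not produced.
With repressor MibX bound, *haxX* is not transcribed.

OFF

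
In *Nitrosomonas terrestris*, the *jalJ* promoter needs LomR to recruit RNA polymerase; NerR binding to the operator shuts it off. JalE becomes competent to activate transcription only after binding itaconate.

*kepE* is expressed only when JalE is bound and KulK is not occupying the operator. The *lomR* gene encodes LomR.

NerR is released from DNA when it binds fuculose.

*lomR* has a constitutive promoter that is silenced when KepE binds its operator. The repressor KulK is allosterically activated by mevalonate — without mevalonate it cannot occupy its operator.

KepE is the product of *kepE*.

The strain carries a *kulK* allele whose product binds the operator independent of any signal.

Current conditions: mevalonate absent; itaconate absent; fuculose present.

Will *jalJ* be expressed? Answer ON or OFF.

Fuculose is present, so NerR is inactive.
KulK is constitutively active in this strain.
Itaconate is absent, so JalE is inactive.
With repressor KulK bound, *kepE* is not transcribed.
So KepE is not produced.
With no repressor bound, *lomR* is transcribed.
So LomR is produced and active.
No repressor is bound and LomR is active, so *jalJ* is transcribed.

ON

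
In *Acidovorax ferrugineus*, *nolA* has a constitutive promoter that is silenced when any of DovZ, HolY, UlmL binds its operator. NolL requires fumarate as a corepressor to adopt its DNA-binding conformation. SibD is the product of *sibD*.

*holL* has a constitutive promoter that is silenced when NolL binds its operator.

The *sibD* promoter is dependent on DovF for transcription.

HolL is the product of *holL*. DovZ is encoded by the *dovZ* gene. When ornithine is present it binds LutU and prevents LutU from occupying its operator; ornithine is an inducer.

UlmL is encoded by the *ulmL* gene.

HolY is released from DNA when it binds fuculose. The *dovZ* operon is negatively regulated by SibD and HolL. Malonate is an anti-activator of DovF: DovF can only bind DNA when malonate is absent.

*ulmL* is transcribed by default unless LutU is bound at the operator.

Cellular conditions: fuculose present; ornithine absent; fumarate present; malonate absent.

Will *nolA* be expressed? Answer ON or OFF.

ON

Malonate is absent, so DovF is active.
No repressor is bound and DovF is active, so *sibD* is transcribed.
So SibD is produced and active.
Fumarate is present, so NolL is active.
With repressor NolL bound, *holL* is not transcribed.
So HolL is not produced.
With repressor SibD bound, *dovZ* is not transcribed.
So DovZ is not produced.
Fuculose is present, so HolY is inactive.
Ornithine is absent, so LutU is active.
With repressor LutU bound, *ulmL* is not transcribed.
So UlmL is not produced.
With no repressor bound, *nolA* is transcribed.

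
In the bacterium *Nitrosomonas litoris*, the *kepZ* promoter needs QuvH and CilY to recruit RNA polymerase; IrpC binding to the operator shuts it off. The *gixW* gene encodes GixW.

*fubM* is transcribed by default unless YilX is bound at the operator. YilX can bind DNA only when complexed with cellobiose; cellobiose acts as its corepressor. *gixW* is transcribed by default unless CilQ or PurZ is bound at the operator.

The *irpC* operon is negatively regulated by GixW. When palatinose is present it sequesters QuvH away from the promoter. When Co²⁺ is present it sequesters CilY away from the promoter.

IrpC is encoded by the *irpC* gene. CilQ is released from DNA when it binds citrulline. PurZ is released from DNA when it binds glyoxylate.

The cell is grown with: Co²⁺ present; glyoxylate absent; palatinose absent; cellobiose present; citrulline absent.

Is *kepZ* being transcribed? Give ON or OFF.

Palatinose is absent, so QuvH is active.
Citrulline is absent, so CilQ is active.
Glyoxylate is absent, so PurZ is active.
With repressor CilQ bound, *gixW* is not transcribed.
So GixW is not produced.
With no repressor bound, *irpC* is transcribed.
So IrpC is produced and active.
Co²⁺ is present, so CilY is inactive.
With repressor IrpC bound, *kepZ* is not transcribed.

OFF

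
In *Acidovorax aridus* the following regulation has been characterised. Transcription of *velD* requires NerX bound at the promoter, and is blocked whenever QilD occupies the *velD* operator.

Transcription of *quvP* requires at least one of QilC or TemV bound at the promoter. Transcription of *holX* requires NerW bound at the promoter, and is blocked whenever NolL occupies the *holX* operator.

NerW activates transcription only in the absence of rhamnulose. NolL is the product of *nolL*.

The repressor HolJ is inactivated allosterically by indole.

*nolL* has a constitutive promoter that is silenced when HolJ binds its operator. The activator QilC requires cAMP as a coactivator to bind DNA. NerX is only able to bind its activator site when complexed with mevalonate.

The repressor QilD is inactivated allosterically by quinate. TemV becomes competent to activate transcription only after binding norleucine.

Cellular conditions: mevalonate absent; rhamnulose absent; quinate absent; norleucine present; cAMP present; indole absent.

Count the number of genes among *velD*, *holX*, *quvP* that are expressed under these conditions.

Quinate is absent, so QilD is active.
Mevalonate is absent, so NerX is inactive.
With repressor QilD bound, *velD* is not transcribed.
→ *velD* is OFF.
Rhamnulose is absent, so NerW is active.
Indole is absent, so HolJ is active.
With repressor HolJ bound, *nolL* is not transcribed.
So NolL is not produced.
No repressor is bound and NerW is active, so *holX* is transcribed.
→ *holX* is ON.
cAMP is present, so QilC is active.
Norleucine is present, so TemV is active.
Activator QilC is present, so *quvP* is transcribed.
→ *quvP* is ON.
2 of the 3 genes are transcribed.

2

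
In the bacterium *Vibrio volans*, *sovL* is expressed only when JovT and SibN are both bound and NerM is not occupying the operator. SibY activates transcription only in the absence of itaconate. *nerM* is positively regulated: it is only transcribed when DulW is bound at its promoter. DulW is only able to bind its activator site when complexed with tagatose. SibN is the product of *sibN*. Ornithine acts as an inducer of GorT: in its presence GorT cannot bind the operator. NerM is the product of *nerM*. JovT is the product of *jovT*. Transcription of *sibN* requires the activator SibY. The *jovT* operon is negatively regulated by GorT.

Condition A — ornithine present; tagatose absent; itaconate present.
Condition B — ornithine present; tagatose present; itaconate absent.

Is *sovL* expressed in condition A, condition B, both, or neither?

neither

Condition A:
Ornithine is present, so GorT is inactive.
With no repressor bound, *jovT* is transcribed.
So JovT is produced and active.
Tagatose is absent, so DulW is inactive.
Required activator DulW is absent, so *nerM* is not transcribed.
So NerM is not produced.
Itaconate is present, so SibY is inactive.
Required activator SibY is absent, so *sibN* is not transcribed.
So SibN is not produced.
Required activator SibN is absent, so *sovL* is not transcribed.
→ *sovL* is OFF in A.
Condition B:
Ornithine is present, so GorT is inactive.
With no repressor bound, *jovT* is transcribed.
So JovT is produced and active.
Tagatose is present, so DulW is active.
No repressor is bound and DulW is active, so *nerM* is transcribed.
So NerM is produced and active.
Itaconate is absent, so SibY is active.
No repressor is bound and SibY is active, so *sibN* is transcribed.
So SibN is produced and active.
With repressor NerM bound, *sovL* is not transcribed.
→ *sovL* is OFF in B.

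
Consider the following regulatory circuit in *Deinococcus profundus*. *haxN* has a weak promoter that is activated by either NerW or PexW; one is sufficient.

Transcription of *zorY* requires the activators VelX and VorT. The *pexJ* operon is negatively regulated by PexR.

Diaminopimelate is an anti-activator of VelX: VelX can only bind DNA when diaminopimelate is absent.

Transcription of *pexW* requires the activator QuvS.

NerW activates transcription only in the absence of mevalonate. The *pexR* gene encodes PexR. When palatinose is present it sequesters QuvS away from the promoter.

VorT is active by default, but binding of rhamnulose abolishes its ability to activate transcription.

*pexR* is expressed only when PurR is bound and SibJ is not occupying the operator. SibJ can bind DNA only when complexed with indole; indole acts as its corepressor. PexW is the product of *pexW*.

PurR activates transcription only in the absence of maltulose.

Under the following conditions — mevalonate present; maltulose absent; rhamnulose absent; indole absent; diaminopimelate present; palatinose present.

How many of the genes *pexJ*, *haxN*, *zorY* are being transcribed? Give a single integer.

Maltulose is absent, so PurR is active.
Indole is absent, so SibJ is inactive.
No repressor is bound and PurR is active, so *pexR* is transcribed.
So PexR is produced and active.
With repressor PexR bound, *pexJ* is not transcribed.
→ *pexJ* is OFF.
Mevalonate is present, so NerW is inactive.
Palatinose is present, so QuvS is inactive.
Required activator QuvS is absent, so *pexW* is not transcribed.
So PexW is not produced.
No activator is available at the *haxN* promoter, so *haxN* is not transcribed.
→ *haxN* is OFF.
Diaminopimelate is present, so VelX is inactive.
Rhamnulose is absent, so VorT is active.
Required activator VelX is absent, so *zorY* is not transcribed.
→ *zorY* is OFF.
0 of the 3 genes are transcribed.

0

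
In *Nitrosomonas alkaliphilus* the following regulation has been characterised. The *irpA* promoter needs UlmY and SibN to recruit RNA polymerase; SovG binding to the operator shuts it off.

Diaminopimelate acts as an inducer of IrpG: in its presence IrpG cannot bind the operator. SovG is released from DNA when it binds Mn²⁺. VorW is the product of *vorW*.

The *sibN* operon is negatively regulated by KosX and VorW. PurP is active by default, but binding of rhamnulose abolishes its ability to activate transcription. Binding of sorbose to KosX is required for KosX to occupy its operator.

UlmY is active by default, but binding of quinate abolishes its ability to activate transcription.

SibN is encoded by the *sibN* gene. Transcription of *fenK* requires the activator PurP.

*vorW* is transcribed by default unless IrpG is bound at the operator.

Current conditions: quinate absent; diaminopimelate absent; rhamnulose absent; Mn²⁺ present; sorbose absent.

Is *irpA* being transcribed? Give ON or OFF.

Quinate is absent, so UlmY is active.
Mn²⁺ is present, so SovG is inactive.
Sorbose is absent, so KosX is inactive.
Diaminopimelate is absent, so IrpG is active.
With repressor IrpG bound, *vorW* is not transcribed.
So VorW is not produced.
With no repressor bound, *sibN* is transcribed.
So SibN is produced and active.
No repressor is bound and UlmY and SibN are active, so *irpA* is transcribed.

ON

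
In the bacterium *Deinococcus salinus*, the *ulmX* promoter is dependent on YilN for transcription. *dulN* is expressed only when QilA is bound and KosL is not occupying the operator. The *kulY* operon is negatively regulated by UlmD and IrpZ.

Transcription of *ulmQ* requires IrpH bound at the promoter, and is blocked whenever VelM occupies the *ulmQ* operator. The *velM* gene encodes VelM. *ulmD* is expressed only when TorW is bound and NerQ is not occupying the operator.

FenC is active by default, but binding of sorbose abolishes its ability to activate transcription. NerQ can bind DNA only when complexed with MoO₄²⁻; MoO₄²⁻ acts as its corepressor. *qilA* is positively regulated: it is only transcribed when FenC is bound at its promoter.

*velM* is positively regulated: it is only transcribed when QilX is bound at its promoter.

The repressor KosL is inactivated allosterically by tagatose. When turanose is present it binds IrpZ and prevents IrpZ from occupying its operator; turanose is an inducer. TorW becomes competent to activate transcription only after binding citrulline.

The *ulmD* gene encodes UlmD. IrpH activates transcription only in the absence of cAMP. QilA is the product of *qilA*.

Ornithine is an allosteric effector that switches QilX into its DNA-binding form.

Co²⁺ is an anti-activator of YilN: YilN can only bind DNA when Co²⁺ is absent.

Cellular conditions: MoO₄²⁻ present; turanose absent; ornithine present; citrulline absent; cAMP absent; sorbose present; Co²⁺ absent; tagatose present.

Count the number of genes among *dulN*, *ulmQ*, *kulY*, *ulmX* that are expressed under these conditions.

1

Sorbose is present, so FenC is inactive.
Required activator FenC is absent, so *qilA* is not transcribed.
So QilA is not produced.
Tagatose is present, so KosL is inactive.
Required activator QilA is absent, so *dulN* is not transcribed.
→ *dulN* is OFF.
cAMP is absent, so IrpH is active.
Ornithine is present, so QilX is active.
No repressor is bound and QilX is active, so *velM* is transcribed.
So VelM is produced and active.
With repressor VelM bound, *ulmQ* is not transcribed.
→ *ulmQ* is OFF.
Citrulline is absent, so TorW is inactive.
MoO₄²⁻ is present, so NerQ is active.
With repressor NerQ bound, *ulmD* is not transcribed.
So UlmD is not produced.
Turanose is absent, so IrpZ is active.
With repressor IrpZ bound, *kulY* is not transcribed.
→ *kulY* is OFF.
Co²⁺ is absent, so YilN is active.
No repressor is bound and YilN is active, so *ulmX* is transcribed.
→ *ulmX* is ON.
1 of the 4 genes is transcribed.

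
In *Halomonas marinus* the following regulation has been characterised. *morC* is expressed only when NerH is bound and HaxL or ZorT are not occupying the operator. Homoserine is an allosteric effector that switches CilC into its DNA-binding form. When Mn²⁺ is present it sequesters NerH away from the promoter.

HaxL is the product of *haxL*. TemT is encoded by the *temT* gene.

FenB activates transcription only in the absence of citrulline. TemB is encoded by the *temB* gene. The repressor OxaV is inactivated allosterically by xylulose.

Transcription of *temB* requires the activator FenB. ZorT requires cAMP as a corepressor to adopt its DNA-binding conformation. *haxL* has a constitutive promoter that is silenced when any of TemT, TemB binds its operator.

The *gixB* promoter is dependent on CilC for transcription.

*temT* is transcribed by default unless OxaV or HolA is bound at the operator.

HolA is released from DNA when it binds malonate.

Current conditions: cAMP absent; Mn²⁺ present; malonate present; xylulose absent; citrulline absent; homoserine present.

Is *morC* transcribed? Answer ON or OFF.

OFF

Xylulose is absent, so OxaV is active.
Malonate is present, so HolA is inactive.
With repressor OxaV bound, *temT* is not transcribed.
So TemT is not produced.
Citrulline is absent, so FenB is active.
No repressor is bound and FenB is active, so *temB* is transcribed.
So TemB is produced and active.
With repressor TemB bound, *haxL* is not transcribed.
So HaxL is not produced.
Mn²⁺ is present, so NerH is inactive.
cAMP is absent, so ZorT is inactive.
Required activator NerH is absent, so *morC* is not transcribed.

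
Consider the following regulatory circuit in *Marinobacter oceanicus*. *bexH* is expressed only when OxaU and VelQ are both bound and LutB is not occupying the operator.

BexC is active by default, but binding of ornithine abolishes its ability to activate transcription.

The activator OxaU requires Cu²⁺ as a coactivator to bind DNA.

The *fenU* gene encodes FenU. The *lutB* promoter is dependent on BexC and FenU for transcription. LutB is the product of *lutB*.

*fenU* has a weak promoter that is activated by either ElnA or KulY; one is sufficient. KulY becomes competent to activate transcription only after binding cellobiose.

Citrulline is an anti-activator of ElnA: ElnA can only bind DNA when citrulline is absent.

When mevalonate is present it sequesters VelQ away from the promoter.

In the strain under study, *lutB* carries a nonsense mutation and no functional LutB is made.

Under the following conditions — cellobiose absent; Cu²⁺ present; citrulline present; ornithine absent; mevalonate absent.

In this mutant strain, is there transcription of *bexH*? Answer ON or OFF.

LutB is non-functional in this strain, so it has no effect.
Cu²⁺ is present, so OxaU is active.
Mevalonate is absent, so VelQ is active.
No repressor is bound and OxaU and VelQ are active, so *bexH* is transcribed.

ON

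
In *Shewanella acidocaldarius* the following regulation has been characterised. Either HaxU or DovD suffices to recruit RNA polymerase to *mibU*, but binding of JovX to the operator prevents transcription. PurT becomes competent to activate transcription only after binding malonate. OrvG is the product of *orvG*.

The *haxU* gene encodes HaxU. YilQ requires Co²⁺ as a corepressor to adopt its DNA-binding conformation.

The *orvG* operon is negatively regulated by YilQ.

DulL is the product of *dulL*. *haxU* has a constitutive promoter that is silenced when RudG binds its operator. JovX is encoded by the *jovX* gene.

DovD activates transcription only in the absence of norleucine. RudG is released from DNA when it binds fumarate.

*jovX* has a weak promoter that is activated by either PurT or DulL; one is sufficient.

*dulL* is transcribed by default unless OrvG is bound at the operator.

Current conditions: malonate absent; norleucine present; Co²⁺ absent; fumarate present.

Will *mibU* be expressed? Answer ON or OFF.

Fumarate is present, so RudG is inactive.
With no repressor bound, *haxU* is transcribed.
So HaxU is produced and active.
Malonate is absent, so PurT is inactive.
Co²⁺ is absent, so YilQ is inactive.
With no repressor bound, *orvG* is transcribed.
So OrvG is produced and active.
With repressor OrvG bound, *dulL* is not transcribed.
So DulL is not produced.
No activator is available at the *jovX* promoter, so *jovX* is not transcribed.
So JovX is not produced.
Norleucine is present, so DovD is inactive.
Activator HaxU is present, so *mibU* is transcribed.

ON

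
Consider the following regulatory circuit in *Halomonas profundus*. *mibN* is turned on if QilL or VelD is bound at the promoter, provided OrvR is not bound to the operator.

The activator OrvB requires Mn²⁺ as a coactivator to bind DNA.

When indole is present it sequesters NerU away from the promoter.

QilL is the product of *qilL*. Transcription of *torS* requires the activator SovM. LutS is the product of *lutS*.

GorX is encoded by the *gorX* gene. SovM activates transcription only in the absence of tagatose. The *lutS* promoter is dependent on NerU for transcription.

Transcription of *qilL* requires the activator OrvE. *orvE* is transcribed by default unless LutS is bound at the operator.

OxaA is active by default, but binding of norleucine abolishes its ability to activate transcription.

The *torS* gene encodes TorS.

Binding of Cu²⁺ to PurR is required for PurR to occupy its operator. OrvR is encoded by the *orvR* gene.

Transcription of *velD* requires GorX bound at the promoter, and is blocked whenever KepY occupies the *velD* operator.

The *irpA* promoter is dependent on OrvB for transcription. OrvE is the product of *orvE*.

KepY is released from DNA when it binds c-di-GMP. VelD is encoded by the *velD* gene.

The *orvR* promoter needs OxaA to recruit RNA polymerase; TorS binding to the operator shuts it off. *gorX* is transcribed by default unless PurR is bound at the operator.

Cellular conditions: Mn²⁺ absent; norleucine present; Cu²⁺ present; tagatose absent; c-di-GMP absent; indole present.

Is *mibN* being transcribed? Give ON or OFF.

ON

Indole is present, so NerU is inactive.
Required activator NerU is absent, so *lutS* is not transcribed.
So LutS is not produced.
With no repressor bound, *orvE* is transcribed.
So OrvE is produced and active.
No repressor is bound and OrvE is active, so *qilL* is transcribed.
So QilL is produced and active.
c-di-GMP is absent, so KepY is active.
Cu²⁺ is present, so PurR is active.
With repressor PurR bound, *gorX* is not transcribed.
So GorX is not produced.
With repressor KepY bound, *velD* is not transcribed.
So VelD is not produced.
Tagatose is absent, so SovM is active.
No repressor is bound and SovM is active, so *torS* is transcribed.
So TorS is produced and active.
Norleucine is present, so OxaA is inactive.
With repressor TorS bound, *orvR* is not transcribed.
So OrvR is not produced.
Activator QilL is present, so *mibN* is transcribed.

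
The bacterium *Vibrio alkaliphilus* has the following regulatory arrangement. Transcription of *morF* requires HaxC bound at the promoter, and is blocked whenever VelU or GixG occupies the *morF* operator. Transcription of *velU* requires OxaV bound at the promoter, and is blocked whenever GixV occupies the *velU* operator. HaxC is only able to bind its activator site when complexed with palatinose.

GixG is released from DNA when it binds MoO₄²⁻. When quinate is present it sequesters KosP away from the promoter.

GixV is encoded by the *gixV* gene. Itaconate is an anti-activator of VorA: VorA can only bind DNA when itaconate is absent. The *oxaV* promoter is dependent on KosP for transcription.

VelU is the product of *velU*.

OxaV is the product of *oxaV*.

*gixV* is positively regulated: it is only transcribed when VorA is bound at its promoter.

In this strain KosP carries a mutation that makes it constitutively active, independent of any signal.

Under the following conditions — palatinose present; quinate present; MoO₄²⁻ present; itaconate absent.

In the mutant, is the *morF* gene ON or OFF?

ON

KosP is constitutively active in this strain.
No repressor is bound and KosP is active, so *oxaV* is transcribed.
So OxaV is produced and active.
Itaconate is absent, so VorA is active.
No repressor is bound and VorA is active, so *gixV* is transcribed.
So GixV is produced and active.
With repressor GixV bound, *velU* is not transcribed.
So VelU is not produced.
MoO₄²⁻ is present, so GixG is inactive.
Palatinose is present, so HaxC is active.
No repressor is bound and HaxC is active, so *morF* is transcribed.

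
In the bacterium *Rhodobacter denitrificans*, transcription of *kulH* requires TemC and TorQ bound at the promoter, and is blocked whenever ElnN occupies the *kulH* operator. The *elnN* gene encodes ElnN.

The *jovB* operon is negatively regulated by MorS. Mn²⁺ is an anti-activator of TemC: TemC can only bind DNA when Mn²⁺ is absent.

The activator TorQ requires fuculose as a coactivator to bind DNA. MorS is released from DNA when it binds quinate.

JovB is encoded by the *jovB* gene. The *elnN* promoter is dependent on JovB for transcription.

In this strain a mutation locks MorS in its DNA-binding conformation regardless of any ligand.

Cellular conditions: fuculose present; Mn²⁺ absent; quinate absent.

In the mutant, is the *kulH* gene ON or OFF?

Mn²⁺ is absent, so TemC is active.
Fuculose is present, so TorQ is active.
MorS is constitutively active in this strain.
With repressor MorS bound, *jovB* is not transcribed.
So JovB is not produced.
Required activator JovB is absent, so *elnN* is not transcribed.
So ElnN is not produced.
No repressor is bound and TemC and TorQ are active, so *kulH* is transcribed.

ON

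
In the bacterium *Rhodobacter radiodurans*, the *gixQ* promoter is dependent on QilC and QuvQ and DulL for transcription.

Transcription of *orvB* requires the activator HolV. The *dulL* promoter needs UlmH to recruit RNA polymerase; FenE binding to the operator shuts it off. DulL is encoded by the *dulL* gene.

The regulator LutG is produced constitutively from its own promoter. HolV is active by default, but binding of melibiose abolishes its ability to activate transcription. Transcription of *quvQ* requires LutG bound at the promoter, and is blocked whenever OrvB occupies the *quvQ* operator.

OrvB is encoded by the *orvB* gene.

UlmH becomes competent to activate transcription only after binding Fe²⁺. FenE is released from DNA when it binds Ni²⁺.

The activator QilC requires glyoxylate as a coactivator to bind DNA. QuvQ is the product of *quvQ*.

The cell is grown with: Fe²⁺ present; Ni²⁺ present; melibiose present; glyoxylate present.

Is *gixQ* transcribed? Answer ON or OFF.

Glyoxylate is present, so QilC is active.
LutG is produced constitutively and is active.
Melibiose is present, so HolV is inactive.
Required activator HolV is absent, so *orvB* is not transcribed.
So OrvB is not produced.
No repressor is bound and LutG is active, so *quvQ* is transcribed.
So QuvQ is produced and active.
Ni²⁺ is present, so FenE is inactive.
Fe²⁺ is present, so UlmH is active.
No repressor is bound and UlmH is active, so *dulL* is transcribed.
So DulL is produced and active.
No repressor is bound and QilC and QuvQ and DulL are active, so *gixQ* is transcribed.

ON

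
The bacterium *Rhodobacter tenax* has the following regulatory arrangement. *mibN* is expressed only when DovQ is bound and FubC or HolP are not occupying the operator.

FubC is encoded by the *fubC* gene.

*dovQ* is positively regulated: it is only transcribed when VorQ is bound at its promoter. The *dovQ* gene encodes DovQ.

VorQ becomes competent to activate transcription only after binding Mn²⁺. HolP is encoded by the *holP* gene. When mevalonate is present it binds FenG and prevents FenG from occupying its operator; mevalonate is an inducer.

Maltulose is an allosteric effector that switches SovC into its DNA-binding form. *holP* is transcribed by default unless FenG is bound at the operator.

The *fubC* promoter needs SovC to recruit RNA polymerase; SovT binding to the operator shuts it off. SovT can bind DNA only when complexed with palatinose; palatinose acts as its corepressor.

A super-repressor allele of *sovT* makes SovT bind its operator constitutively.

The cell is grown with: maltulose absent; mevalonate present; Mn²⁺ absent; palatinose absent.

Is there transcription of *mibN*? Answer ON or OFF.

Maltulose is absent, so SovC is inactive.
SovT is constitutively active in this strain.
With repressor SovT bound, *fubC* is not transcribed.
So FubC is not produced.
Mn²⁺ is absent, so VorQ is inactive.
Required activator VorQ is absent, so *dovQ* is not transcribed.
So DovQ is not produced.
Mevalonate is present, so FenG is inactive.
With no repressor bound, *holP* is transcribed.
So HolP is produced and active.
With repressor HolP bound, *mibN* is not transcribed.

OFF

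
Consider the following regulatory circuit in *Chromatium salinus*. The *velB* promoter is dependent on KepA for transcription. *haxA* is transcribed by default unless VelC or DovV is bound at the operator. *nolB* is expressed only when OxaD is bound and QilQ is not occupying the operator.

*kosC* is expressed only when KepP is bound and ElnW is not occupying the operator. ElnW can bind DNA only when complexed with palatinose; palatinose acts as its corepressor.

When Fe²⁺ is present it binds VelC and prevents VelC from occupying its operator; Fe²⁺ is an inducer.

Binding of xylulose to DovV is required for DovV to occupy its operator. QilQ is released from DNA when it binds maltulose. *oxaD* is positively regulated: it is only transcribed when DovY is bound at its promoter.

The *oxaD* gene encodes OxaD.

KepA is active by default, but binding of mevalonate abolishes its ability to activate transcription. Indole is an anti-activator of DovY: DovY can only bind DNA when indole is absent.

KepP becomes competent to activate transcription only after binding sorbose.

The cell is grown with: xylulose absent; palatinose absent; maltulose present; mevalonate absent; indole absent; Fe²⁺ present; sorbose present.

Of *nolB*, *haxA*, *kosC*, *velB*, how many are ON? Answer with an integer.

4

Indole is absent, so DovY is active.
No repressor is bound and DovY is active, so *oxaD* is transcribed.
So OxaD is produced and active.
Maltulose is present, so QilQ is inactive.
No repressor is bound and OxaD is active, so *nolB* is transcribed.
→ *nolB* is ON.
Fe²⁺ is present, so VelC is inactive.
Xylulose is absent, so DovV is inactive.
With no repressor bound, *haxA* is transcribed.
→ *haxA* is ON.
Sorbose is present, so KepP is active.
Palatinose is absent, so ElnW is inactive.
No repressor is bound and KepP is active, so *kosC* is transcribed.
→ *kosC* is ON.
Mevalonate is absent, so KepA is active.
No repressor is bound and KepA is active, so *velB* is transcribed.
→ *velB* is ON.
4 of the 4 genes are transcribed.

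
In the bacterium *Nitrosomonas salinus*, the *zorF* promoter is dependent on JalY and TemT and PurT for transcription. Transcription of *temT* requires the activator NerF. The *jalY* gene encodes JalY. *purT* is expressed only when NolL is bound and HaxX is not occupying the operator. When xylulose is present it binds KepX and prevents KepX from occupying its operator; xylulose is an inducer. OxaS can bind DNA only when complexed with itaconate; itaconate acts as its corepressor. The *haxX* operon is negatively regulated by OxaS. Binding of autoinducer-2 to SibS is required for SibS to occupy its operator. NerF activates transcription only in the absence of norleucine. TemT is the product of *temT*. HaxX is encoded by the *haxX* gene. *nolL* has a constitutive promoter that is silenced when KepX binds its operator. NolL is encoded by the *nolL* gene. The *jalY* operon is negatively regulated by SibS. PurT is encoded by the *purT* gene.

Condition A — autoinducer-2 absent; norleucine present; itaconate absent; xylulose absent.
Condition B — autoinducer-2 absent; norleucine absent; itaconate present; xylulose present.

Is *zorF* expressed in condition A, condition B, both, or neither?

Condition A:
Autoinducer-2 is absent, so SibS is inactive.
With no repressor bound, *jalY* is transcribed.
So JalY is produced and active.
Norleucine is present, so NerF is inactive.
Required activator NerF is absent, so *temT* is not transcribed.
So TemT is not produced.
Itaconate is absent, so OxaS is inactive.
With no repressor bound, *haxX* is transcribed.
So HaxX is produced and active.
Xylulose is absent, so KepX is active.
With repressor KepX bound, *nolL* is not transcribed.
So NolL is not produced.
With repressor HaxX bound, *purT* is not transcribed.
So PurT is not produced.
Required activator TemT is absent, so *zorF* is not transcribed.
→ *zorF* is OFF in A.
Condition B:
Autoinducer-2 is absent, so SibS is inactive.
With no repressor bound, *jalY* is transcribed.
So JalY is produced and active.
Norleucine is absent, so NerF is active.
No repressor is bound and NerF is active, so *temT* is transcribed.
So TemT is produced and active.
Itaconate is present, so OxaS is active.
With repressor OxaS bound, *haxX* is not transcribed.
So HaxX is not produced.
Xylulose is present, so KepX is inactive.
With no repressor bound, *nolL* is transcribed.
So NolL is produced and active.
No repressor is bound and NolL is active, so *purT* is transcribed.
So PurT is produced and active.
No repressor is bound and JalY and TemT and PurT are active, so *zorF* is transcribed.
→ *zorF* is ON in B.

B only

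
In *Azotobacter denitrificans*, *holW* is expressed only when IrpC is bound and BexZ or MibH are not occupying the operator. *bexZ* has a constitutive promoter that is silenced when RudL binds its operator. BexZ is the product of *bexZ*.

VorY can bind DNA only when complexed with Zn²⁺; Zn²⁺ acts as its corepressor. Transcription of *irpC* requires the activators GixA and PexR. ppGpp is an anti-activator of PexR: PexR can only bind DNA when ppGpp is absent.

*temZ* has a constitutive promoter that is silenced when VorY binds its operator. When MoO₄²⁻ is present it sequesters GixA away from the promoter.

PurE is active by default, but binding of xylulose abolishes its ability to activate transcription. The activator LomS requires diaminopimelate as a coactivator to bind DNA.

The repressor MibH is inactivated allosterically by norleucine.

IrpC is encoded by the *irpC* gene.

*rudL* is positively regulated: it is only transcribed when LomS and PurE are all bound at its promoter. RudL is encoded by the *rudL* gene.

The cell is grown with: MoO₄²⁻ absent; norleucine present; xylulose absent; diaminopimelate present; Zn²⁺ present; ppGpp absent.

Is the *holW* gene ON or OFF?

Diaminopimelate is present, so LomS is active.
Xylulose is absent, so PurE is active.
No repressor is bound and LomS and PurE are active, so *rudL* is transcribed.
So RudL is produced and active.
With repressor RudL bound, *bexZ* is not transcribed.
So BexZ is not produced.
MoO₄²⁻ is absent, so GixA is active.
ppGpp is absent, so PexR is active.
No repressor is bound and GixA and PexR are active, so *irpC* is transcribed.
So IrpC is produced and active.
Norleucine is present, so MibH is inactive.
No repressor is bound and IrpC is active, so *holW* is transcribed.

ON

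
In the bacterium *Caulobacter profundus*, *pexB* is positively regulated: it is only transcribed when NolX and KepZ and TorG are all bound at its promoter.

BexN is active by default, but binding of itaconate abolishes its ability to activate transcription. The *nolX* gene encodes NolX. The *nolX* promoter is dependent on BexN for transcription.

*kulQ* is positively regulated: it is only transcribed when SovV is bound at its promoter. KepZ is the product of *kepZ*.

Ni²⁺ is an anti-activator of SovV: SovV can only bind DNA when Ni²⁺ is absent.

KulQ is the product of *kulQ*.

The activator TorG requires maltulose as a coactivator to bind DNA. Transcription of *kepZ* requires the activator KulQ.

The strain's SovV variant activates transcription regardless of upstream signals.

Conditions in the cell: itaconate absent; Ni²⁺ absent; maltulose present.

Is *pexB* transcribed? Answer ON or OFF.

Itaconate is absent, so BexN is active.
No repressor is bound and BexN is active, so *nolX* is transcribed.
So NolX is produced and active.
SovV is constitutively active in this strain.
No repressor is bound and SovV is active, so *kulQ* is transcribed.
So KulQ is produced and active.
No repressor is bound and KulQ is active, so *kepZ* is transcribed.
So KepZ is produced and active.
Maltulose is present, so TorG is active.
No repressor is bound and NolX and KepZ and TorG are active, so *pexB* is transcribed.

ON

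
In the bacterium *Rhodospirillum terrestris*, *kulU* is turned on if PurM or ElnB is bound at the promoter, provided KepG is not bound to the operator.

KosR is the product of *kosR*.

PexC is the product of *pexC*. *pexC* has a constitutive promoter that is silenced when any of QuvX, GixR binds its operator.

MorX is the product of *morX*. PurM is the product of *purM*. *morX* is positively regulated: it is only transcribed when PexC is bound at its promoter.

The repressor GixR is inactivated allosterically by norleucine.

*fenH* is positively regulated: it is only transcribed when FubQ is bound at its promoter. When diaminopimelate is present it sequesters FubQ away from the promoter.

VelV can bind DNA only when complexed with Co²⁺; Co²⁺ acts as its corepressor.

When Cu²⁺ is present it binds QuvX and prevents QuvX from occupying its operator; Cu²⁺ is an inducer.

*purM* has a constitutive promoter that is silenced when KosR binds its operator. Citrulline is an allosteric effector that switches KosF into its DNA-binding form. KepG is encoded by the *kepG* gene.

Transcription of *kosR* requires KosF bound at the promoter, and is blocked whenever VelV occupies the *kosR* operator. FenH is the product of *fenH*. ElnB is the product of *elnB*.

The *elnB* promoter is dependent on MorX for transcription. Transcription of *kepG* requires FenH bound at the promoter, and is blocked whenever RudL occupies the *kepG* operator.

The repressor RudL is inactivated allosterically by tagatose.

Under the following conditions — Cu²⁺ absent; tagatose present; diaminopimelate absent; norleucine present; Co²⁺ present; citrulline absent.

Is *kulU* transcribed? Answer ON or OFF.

OFF

Citrulline is absent, so KosF is inactive.
Co²⁺ is present, so VelV is active.
With repressor VelV bound, *kosR* is not transcribed.
So KosR is not produced.
With no repressor bound, *purM* is transcribed.
So PurM is produced and active.
Cu²⁺ is absent, so QuvX is active.
Norleucine is present, so GixR is inactive.
With repressor QuvX bound, *pexC* is not transcribed.
So PexC is not produced.
Required activator PexC is absent, so *morX* is not transcribed.
So MorX is not produced.
Required activator MorX is absent, so *elnB* is not transcribed.
So ElnB is not produced.
Diaminopimelate is absent, so FubQ is active.
No repressor is bound and FubQ is active, so *fenH* is transcribed.
So FenH is produced and active.
Tagatose is present, so RudL is inactive.
No repressor is bound and FenH is active, so *kepG* is transcribed.
So KepG is produced and active.
With repressor KepG bound, *kulU* is not transcribed.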